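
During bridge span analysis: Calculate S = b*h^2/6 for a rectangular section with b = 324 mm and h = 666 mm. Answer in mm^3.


S = b * h^2 / 6
= 324 * 666^2 / 6
= 324 * 443556 / 6
= 23952024.0 mm^3

23952024.0 mm^3


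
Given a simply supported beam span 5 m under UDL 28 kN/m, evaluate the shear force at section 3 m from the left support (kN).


R_A = w * L / 2 = 28 * 5 / 2 = 70.0 kN
V(x) = R_A - w * x = 70.0 - 28 * 3
= -14.0 kN

-14.0 kN


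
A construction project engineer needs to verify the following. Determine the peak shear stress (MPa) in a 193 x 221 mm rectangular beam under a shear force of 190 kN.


A = b * h = 193 * 221 = 42653 mm^2
V = 190 kN = 190000.0 N
tau_max = 1.5 * V / A = 1.5 * 190000.0 / 42653
= 6.6818 MPa

6.6818 MPa


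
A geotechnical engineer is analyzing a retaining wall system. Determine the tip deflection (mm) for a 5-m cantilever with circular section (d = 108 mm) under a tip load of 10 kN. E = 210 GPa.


I = pi * d^4 / 64 = pi * 108^4 / 64 = 6678284.57 mm^4
L = 5000.0 mm, P = 10000.0 N, E = 210000.0 MPa
delta = P * L^3 / (3 * E * I)
= 10000.0 * 5000.0^3 / (3 * 210000.0 * 6678284.57)
= 297.1013 mm

297.1013 mm


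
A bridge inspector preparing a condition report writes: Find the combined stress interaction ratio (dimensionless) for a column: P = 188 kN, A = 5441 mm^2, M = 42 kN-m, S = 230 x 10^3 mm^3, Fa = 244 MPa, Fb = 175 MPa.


f_a = P / A = 188000.0 / 5441 = 34.5525 MPa
f_b = M / S = 42000000.0 / 230000.0 = 182.6087 MPa
Ratio = f_a / Fa + f_b / Fb
= 34.5525 / 244 + 182.6087 / 175
= 1.1851 (dimensionless)

1.1851 (dimensionless)


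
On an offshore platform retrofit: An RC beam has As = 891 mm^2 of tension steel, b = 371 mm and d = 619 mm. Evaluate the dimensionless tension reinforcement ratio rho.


rho = As / (b * d)
= 891 / (371 * 619)
= 891 / 229649
= 0.00388 (dimensionless)

0.00388 (dimensionless)


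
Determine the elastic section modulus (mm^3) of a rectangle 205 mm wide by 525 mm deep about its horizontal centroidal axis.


S = b * h^2 / 6
= 205 * 525^2 / 6
= 205 * 275625 / 6
= 9417187.5 mm^3

9417187.5 mm^3


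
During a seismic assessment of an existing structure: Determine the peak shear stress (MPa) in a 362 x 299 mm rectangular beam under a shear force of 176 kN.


A = b * h = 362 * 299 = 108238 mm^2
V = 176 kN = 176000.0 N
tau_max = 1.5 * V / A = 1.5 * 176000.0 / 108238
= 2.4391 MPa

2.4391 MPa


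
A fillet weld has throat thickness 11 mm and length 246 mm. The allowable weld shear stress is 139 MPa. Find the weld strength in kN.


Strength = throat * length * allowable stress
= 11 * 246 * 139 N
= 376134 N
= 376.13 kN

376.13 kN


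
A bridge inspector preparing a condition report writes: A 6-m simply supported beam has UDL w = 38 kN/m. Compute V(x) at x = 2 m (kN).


R_A = w * L / 2 = 38 * 6 / 2 = 114.0 kN
V(x) = R_A - w * x = 114.0 - 38 * 2
= 38.0 kN

38.0 kN


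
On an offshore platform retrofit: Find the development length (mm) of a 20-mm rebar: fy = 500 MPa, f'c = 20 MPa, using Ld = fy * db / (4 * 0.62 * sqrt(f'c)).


Ld = (fy * db) / (4 * 0.62 * sqrt(f'c))
= (500 * 20) / (4 * 0.62 * sqrt(20))
= 10000 / 11.0909
= 901.64 mm

901.64 mm


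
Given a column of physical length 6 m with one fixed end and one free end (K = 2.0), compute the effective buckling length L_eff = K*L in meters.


L_eff = K * L
= 2.0 * 6
= 12.0 m

12.0 m


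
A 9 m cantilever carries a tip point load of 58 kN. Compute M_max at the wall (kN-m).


For a cantilever with a point load at the free end:
M_max = P * L = 58 * 9 = 522 kN-m

522 kN-m


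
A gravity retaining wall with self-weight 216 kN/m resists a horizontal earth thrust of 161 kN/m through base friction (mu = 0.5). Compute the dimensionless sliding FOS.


Resisting force = mu * W = 0.5 * 216 = 108.0 kN/m
FOS = Resisting / Driving = 108.0 / 161
= 0.6708 (dimensionless)

0.6708 (dimensionless)


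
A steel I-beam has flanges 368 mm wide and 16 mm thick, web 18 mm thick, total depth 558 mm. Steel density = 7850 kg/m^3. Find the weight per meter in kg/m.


A_flanges = 2 * 368 * 16 = 11776 mm^2
A_web = (558 - 2 * 16) * 18 = 9468 mm^2
A_total = 11776 + 9468 = 21244 mm^2 = 0.021244 m^2
Weight = rho * A = 7850 * 0.021244 = 166.7654 kg/m

166.7654 kg/m


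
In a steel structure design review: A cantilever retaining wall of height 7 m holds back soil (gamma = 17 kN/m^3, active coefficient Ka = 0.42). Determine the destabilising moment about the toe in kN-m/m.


Pa = 0.5 * Ka * gamma * H^2
= 0.5 * 0.42 * 17 * 7^2
= 174.93 kN/m
Arm = H / 3 = 7 / 3 = 2.3333 m
Mo = Pa * arm = Pa * H / 3 = 174.93 * 7 / 3 = 408.17 kN-m/m

408.17 kN-m/m


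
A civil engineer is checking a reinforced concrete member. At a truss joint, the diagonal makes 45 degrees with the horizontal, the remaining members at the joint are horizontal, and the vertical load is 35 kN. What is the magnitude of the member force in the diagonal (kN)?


At the joint, only the diagonal has a vertical component, so vertical equilibrium gives:
F * sin(45) = 35
F = 35 / sin(45)
= 35 / 0.707107
= 49.5 kN

49.5 kN


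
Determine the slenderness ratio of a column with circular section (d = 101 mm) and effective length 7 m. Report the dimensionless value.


Radius of gyration r = d / 4 = 101 / 4 = 25.25 mm
L_eff = 7000.0 mm
Slenderness ratio = L / r = 7000.0 / 25.25 = 277.23 (dimensionless)

277.23 (dimensionless)


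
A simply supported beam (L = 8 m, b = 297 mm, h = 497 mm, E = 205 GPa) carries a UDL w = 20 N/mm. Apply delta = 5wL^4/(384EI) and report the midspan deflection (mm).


I = 297 * 497^3 / 12 = 3038395956.75 mm^4
L = 8000.0 mm, w = 20 N/mm, E = 205000.0 MPa
delta = 5 * w * L^4 / (384 * E * I)
= 5 * 20 * 8000.0^4 / (384 * 205000.0 * 3038395956.75)
= 1.7125 mm

1.7125 mm


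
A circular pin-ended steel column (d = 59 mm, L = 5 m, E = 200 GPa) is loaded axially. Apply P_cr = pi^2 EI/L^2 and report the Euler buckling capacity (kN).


I = pi * d^4 / 64 = 594809.57 mm^4
L = 5000.0 mm
P_cr = pi^2 * E * I / L^2
= 9.8696 * 200000.0 * 594809.57 / 5000.0^2
= 46964.28 N = 46.9643 kN

46.9643 kN


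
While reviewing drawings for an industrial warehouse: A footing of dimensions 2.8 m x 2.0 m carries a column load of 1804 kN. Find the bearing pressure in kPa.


A = 2.8 * 2.0 = 5.6 m^2
q = P / A = 1804 / 5.6
= 322.1429 kPa

322.1429 kPa


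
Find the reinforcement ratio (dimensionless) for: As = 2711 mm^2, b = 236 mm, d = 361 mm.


rho = As / (b * d)
= 2711 / (236 * 361)
= 2711 / 85196
= 0.031821 (dimensionless)

0.031821 (dimensionless)


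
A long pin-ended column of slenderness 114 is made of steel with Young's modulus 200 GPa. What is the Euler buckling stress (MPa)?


sigma_cr = pi^2 * E / lambda^2
= 9.8696 * 200000.0 / 114^2
= 9.8696 * 200000.0 / 12996
= 151.8868 MPa

151.8868 MPa


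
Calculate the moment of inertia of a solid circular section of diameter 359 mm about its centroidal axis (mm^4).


r = d / 2 = 359 / 2 = 179.5 mm
I = pi * r^4 / 4 = pi * 179.5^4 / 4
= 815356791.54 mm^4

815356791.54 mm^4


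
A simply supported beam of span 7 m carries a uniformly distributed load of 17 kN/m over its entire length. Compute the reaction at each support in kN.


Total load = w * L = 17 * 7 = 119 kN
By symmetry, each reaction R = total / 2 = 119 / 2 = 59.5 kN

59.5 kN


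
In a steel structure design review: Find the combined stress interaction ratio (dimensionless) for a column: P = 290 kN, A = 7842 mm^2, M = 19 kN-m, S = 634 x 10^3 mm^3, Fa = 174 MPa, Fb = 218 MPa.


f_a = P / A = 290000.0 / 7842 = 36.9804 MPa
f_b = M / S = 19000000.0 / 634000.0 = 29.9685 MPa
Ratio = f_a / Fa + f_b / Fb
= 36.9804 / 174 + 29.9685 / 218
= 0.35 (dimensionless)

0.35 (dimensionless)


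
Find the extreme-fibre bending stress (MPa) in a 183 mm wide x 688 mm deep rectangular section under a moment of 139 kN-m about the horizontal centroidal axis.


I = b * h^3 / 12 = 183 * 688^3 / 12 = 4966325248.0 mm^4
y = h / 2 = 688 / 2 = 344.0 mm
M = 139 kN-m = 139000000.0 N-mm
sigma = M * y / I = 139000000.0 * 344.0 / 4966325248.0
= 9.63 MPa

9.63 MPa


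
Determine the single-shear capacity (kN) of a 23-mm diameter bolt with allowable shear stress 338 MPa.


A = pi * d^2 / 4 = pi * 23^2 / 4 = 415.4756 mm^2
V = f_v * A / 1000 = 338 * 415.4756 / 1000
= 140.4308 kN

140.4308 kN


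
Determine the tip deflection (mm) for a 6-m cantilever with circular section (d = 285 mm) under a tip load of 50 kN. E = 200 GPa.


I = pi * d^4 / 64 = pi * 285^4 / 64 = 323854054.62 mm^4
L = 6000.0 mm, P = 50000.0 N, E = 200000.0 MPa
delta = P * L^3 / (3 * E * I)
= 50000.0 * 6000.0^3 / (3 * 200000.0 * 323854054.62)
= 55.5806 mm

55.5806 mm


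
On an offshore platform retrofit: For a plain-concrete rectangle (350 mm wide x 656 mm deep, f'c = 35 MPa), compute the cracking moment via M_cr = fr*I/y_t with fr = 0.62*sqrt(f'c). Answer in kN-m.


fr = 0.62 * sqrt(35) = 0.62 * 5.9161 = 3.668 MPa
I = 350 * 656^3 / 12 = 8233762133.33 mm^4
y_t = 328.0 mm
M_cr = fr * I / y_t = 3.668 * 8233762133.33 / 328.0 N-mm
= 92.0768 kN-m

92.0768 kN-m


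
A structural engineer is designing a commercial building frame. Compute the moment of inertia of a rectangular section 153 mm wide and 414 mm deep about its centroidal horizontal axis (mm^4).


I = b * h^3 / 12
= 153 * 414^3 / 12
= 153 * 70957944 / 12
= 904713786.0 mm^4

904713786.0 mm^4


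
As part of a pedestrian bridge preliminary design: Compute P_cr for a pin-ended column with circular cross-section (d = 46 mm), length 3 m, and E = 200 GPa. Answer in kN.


I = pi * d^4 / 64 = 219786.61 mm^4
L = 3000.0 mm
P_cr = pi^2 * E * I / L^2
= 9.8696 * 200000.0 * 219786.61 / 3000.0^2
= 48204.6 N = 48.2046 kN

48.2046 kN


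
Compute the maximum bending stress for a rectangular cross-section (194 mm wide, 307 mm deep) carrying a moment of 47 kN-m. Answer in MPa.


I = b * h^3 / 12 = 194 * 307^3 / 12 = 467773495.17 mm^4
y = h / 2 = 307 / 2 = 153.5 mm
M = 47 kN-m = 47000000.0 N-mm
sigma = M * y / I = 47000000.0 * 153.5 / 467773495.17
= 15.42 MPa

15.42 MPa


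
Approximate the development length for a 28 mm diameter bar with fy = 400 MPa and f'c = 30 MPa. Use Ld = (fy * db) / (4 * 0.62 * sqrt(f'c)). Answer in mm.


Ld = (fy * db) / (4 * 0.62 * sqrt(f'c))
= (400 * 28) / (4 * 0.62 * sqrt(30))
= 11200 / 13.5835
= 824.53 mm

824.53 mm


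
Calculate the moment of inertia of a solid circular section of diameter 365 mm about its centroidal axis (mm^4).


r = d / 2 = 365 / 2 = 182.5 mm
I = pi * r^4 / 4 = pi * 182.5^4 / 4
= 871247122.07 mm^4

871247122.07 mm^4


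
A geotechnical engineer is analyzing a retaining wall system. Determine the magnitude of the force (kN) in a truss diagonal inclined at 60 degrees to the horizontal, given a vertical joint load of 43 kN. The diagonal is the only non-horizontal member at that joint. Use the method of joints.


At the joint, only the diagonal has a vertical component, so vertical equilibrium gives:
F * sin(60) = 43
F = 43 / sin(60)
= 43 / 0.866025
= 49.65 kN

49.65 kN


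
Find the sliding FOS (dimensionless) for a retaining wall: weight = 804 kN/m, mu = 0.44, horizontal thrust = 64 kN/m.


Resisting force = mu * W = 0.44 * 804 = 353.76 kN/m
FOS = Resisting / Driving = 353.76 / 64
= 5.5275 (dimensionless)

5.5275 (dimensionless)


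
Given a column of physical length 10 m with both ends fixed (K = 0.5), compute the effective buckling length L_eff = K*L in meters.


L_eff = K * L
= 0.5 * 10
= 5.0 m

5.0 m


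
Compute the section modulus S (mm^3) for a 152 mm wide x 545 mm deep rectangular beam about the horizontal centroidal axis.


S = b * h^2 / 6
= 152 * 545^2 / 6
= 152 * 297025 / 6
= 7524633.33 mm^3

7524633.33 mm^3


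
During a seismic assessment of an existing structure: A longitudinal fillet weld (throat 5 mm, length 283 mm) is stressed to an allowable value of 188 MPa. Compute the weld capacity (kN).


Strength = throat * length * allowable stress
= 5 * 283 * 188 N
= 266020 N
= 266.02 kN

266.02 kN


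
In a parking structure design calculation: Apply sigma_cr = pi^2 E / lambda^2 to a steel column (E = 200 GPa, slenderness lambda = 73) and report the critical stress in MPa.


sigma_cr = pi^2 * E / lambda^2
= 9.8696 * 200000.0 / 73^2
= 9.8696 * 200000.0 / 5329
= 370.4111 MPa

370.4111 MPa


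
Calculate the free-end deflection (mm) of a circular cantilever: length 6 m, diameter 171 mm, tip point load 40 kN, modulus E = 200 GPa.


I = pi * d^4 / 64 = pi * 171^4 / 64 = 41971485.48 mm^4
L = 6000.0 mm, P = 40000.0 N, E = 200000.0 MPa
delta = P * L^3 / (3 * E * I)
= 40000.0 * 6000.0^3 / (3 * 200000.0 * 41971485.48)
= 343.0901 mm

343.0901 mm


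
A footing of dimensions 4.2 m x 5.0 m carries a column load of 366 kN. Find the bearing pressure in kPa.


A = 4.2 * 5.0 = 21.0 m^2
q = P / A = 366 / 21.0
= 17.4286 kPa

17.4286 kPa


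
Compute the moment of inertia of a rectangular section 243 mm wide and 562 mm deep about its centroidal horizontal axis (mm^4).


I = b * h^3 / 12
= 243 * 562^3 / 12
= 243 * 177504328 / 12
= 3594462642.0 mm^4

3594462642.0 mm^4


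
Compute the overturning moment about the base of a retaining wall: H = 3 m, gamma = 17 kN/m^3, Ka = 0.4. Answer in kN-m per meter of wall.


Pa = 0.5 * Ka * gamma * H^2
= 0.5 * 0.4 * 17 * 3^2
= 30.6 kN/m
Arm = H / 3 = 3 / 3 = 1.0 m
Mo = Pa * arm = Pa * H / 3 = 30.6 * 3 / 3 = 30.6 kN-m/m

30.6 kN-m/m


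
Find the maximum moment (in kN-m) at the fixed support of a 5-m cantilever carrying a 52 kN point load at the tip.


For a cantilever with a point load at the free end:
M_max = P * L = 52 * 5 = 260 kN-m

260 kN-m


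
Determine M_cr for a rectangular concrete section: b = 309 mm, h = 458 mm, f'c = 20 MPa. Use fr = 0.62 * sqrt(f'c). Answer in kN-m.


fr = 0.62 * sqrt(20) = 0.62 * 4.4721 = 2.7727 MPa
I = 309 * 458^3 / 12 = 2473851734.0 mm^4
y_t = 229.0 mm
M_cr = fr * I / y_t = 2.7727 * 2473851734.0 / 229.0 N-mm
= 29.9533 kN-m

29.9533 kN-m


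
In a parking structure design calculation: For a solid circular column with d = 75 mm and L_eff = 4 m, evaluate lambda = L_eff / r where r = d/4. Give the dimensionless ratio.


Radius of gyration r = d / 4 = 75 / 4 = 18.75 mm
L_eff = 4000.0 mm
Slenderness ratio = L / r = 4000.0 / 18.75 = 213.33 (dimensionless)

213.33 (dimensionless)


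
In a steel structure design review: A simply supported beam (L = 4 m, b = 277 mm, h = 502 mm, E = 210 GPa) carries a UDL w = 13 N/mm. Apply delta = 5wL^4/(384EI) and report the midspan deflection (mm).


I = 277 * 502^3 / 12 = 2920180351.33 mm^4
L = 4000.0 mm, w = 13 N/mm, E = 210000.0 MPa
delta = 5 * w * L^4 / (384 * E * I)
= 5 * 13 * 4000.0^4 / (384 * 210000.0 * 2920180351.33)
= 0.0707 mm

0.0707 mm


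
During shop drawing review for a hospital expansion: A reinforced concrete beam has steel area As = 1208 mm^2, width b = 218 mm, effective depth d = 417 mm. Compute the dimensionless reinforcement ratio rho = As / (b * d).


rho = As / (b * d)
= 1208 / (218 * 417)
= 1208 / 90906
= 0.013288 (dimensionless)

0.013288 (dimensionless)


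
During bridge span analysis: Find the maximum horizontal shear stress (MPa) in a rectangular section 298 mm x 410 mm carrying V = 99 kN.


A = b * h = 298 * 410 = 122180 mm^2
V = 99 kN = 99000.0 N
tau_max = 1.5 * V / A = 1.5 * 99000.0 / 122180
= 1.2154 MPa

1.2154 MPa


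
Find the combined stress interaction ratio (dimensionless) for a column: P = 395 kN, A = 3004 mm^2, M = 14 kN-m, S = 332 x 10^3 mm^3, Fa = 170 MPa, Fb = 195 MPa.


f_a = P / A = 395000.0 / 3004 = 131.4913 MPa
f_b = M / S = 14000000.0 / 332000.0 = 42.1687 MPa
Ratio = f_a / Fa + f_b / Fb
= 131.4913 / 170 + 42.1687 / 195
= 0.9897 (dimensionless)

0.9897 (dimensionless)


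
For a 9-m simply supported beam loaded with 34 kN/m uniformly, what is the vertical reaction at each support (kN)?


Total load = w * L = 34 * 9 = 306 kN
By symmetry, each reaction R = total / 2 = 306 / 2 = 153.0 kN

153.0 kN


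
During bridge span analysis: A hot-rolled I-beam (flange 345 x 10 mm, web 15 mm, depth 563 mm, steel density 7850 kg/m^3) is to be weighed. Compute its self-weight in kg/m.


A_flanges = 2 * 345 * 10 = 6900 mm^2
A_web = (563 - 2 * 10) * 15 = 8145 mm^2
A_total = 6900 + 8145 = 15045 mm^2 = 0.015045 m^2
Weight = rho * A = 7850 * 0.015045 = 118.1033 kg/m

118.1033 kg/m


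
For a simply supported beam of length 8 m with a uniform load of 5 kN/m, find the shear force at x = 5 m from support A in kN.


R_A = w * L / 2 = 5 * 8 / 2 = 20.0 kN
V(x) = R_A - w * x = 20.0 - 5 * 5
= -5.0 kN

-5.0 kN


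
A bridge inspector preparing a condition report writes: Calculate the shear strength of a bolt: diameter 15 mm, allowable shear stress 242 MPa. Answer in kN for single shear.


A = pi * d^2 / 4 = pi * 15^2 / 4 = 176.7146 mm^2
V = f_v * A / 1000 = 242 * 176.7146 / 1000
= 42.7649 kN

42.7649 kN


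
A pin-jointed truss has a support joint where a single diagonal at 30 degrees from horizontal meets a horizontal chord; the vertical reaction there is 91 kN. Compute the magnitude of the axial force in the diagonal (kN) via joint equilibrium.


At the joint, only the diagonal has a vertical component, so vertical equilibrium gives:
F * sin(30) = 91
F = 91 / sin(30)
= 91 / 0.5
= 182.0 kN

182.0 kN


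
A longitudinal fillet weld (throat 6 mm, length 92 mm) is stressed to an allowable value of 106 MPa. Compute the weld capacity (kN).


Strength = throat * length * allowable stress
= 6 * 92 * 106 N
= 58512 N
= 58.51 kN

58.51 kN


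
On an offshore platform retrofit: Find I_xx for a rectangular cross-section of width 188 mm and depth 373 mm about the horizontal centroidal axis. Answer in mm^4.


I = b * h^3 / 12
= 188 * 373^3 / 12
= 188 * 51895117 / 12
= 813023499.67 mm^4

813023499.67 mm^4


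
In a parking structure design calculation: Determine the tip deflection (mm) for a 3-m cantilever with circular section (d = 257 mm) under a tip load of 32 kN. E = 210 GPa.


I = pi * d^4 / 64 = pi * 257^4 / 64 = 214142265.05 mm^4
L = 3000.0 mm, P = 32000.0 N, E = 210000.0 MPa
delta = P * L^3 / (3 * E * I)
= 32000.0 * 3000.0^3 / (3 * 210000.0 * 214142265.05)
= 6.4043 mm

6.4043 mm


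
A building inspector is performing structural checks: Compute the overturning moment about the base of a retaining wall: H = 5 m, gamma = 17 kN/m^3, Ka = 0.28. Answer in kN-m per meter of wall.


Pa = 0.5 * Ka * gamma * H^2
= 0.5 * 0.28 * 17 * 5^2
= 59.5 kN/m
Arm = H / 3 = 5 / 3 = 1.6667 m
Mo = Pa * arm = Pa * H / 3 = 59.5 * 5 / 3 = 99.1667 kN-m/m

99.1667 kN-m/m


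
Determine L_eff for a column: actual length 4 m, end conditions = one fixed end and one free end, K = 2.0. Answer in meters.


L_eff = K * L
= 2.0 * 4
= 8.0 m

8.0 m


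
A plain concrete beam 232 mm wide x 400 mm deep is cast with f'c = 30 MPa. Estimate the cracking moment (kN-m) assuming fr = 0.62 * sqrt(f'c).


fr = 0.62 * sqrt(30) = 0.62 * 5.4772 = 3.3959 MPa
I = 232 * 400^3 / 12 = 1237333333.33 mm^4
y_t = 200.0 mm
M_cr = fr * I / y_t = 3.3959 * 1237333333.33 / 200.0 N-mm
= 21.0092 kN-m

21.0092 kN-m


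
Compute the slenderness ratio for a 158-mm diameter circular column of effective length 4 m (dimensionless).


Radius of gyration r = d / 4 = 158 / 4 = 39.5 mm
L_eff = 4000.0 mm
Slenderness ratio = L / r = 4000.0 / 39.5 = 101.27 (dimensionless)

101.27 (dimensionless)


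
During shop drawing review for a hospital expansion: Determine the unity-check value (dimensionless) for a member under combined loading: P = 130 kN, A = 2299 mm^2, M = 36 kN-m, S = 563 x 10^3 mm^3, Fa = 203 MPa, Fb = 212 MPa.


f_a = P / A = 130000.0 / 2299 = 56.5463 MPa
f_b = M / S = 36000000.0 / 563000.0 = 63.9432 MPa
Ratio = f_a / Fa + f_b / Fb
= 56.5463 / 203 + 63.9432 / 212
= 0.5802 (dimensionless)

0.5802 (dimensionless)


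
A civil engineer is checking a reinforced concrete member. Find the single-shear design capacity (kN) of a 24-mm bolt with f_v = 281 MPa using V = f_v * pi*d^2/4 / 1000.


A = pi * d^2 / 4 = pi * 24^2 / 4 = 452.3893 mm^2
V = f_v * A / 1000 = 281 * 452.3893 / 1000
= 127.1214 kN

127.1214 kN


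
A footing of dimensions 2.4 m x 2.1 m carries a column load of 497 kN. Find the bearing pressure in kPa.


A = 2.4 * 2.1 = 5.04 m^2
q = P / A = 497 / 5.04
= 98.6111 kPa

98.6111 kPa


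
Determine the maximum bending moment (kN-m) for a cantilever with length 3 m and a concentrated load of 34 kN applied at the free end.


For a cantilever with a point load at the free end:
M_max = P * L = 34 * 3 = 102 kN-m

102 kN-m


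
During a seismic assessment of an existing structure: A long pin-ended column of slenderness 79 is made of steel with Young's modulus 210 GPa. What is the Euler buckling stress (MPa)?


sigma_cr = pi^2 * E / lambda^2
= 9.8696 * 210000.0 / 79^2
= 9.8696 * 210000.0 / 6241
= 332.0969 MPa

332.0969 MPa


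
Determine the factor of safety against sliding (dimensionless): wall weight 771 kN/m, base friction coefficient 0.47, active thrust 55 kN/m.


Resisting force = mu * W = 0.47 * 771 = 362.37 kN/m
FOS = Resisting / Driving = 362.37 / 55
= 6.5885 (dimensionless)

6.5885 (dimensionless)


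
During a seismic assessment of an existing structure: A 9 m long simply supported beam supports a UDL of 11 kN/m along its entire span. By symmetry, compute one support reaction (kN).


Total load = w * L = 11 * 9 = 99 kN
By symmetry, each reaction R = total / 2 = 99 / 2 = 49.5 kN

49.5 kN


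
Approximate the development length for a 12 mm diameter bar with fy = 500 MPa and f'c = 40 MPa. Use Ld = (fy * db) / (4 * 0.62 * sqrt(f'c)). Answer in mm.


Ld = (fy * db) / (4 * 0.62 * sqrt(f'c))
= (500 * 12) / (4 * 0.62 * sqrt(40))
= 6000 / 15.6849
= 382.53 mm

382.53 mm


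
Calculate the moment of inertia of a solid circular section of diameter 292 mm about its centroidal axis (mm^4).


r = d / 2 = 292 / 2 = 146.0 mm
I = pi * r^4 / 4 = pi * 146.0^4 / 4
= 356862821.2 mm^4

356862821.2 mm^4


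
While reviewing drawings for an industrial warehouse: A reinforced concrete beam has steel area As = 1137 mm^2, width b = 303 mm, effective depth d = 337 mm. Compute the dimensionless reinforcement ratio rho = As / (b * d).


rho = As / (b * d)
= 1137 / (303 * 337)
= 1137 / 102111
= 0.011135 (dimensionless)

0.011135 (dimensionless)


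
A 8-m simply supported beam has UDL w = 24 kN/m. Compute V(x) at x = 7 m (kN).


R_A = w * L / 2 = 24 * 8 / 2 = 96.0 kN
V(x) = R_A - w * x = 96.0 - 24 * 7
= -72.0 kN

-72.0 kN


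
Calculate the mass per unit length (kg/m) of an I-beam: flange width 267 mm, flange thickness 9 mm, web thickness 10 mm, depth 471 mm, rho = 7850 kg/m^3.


A_flanges = 2 * 267 * 9 = 4806 mm^2
A_web = (471 - 2 * 9) * 10 = 4530 mm^2
A_total = 4806 + 4530 = 9336 mm^2 = 0.009336 m^2
Weight = rho * A = 7850 * 0.009336 = 73.2876 kg/m

73.2876 kg/m


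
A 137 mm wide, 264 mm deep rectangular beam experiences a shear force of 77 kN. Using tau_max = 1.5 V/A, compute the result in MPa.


A = b * h = 137 * 264 = 36168 mm^2
V = 77 kN = 77000.0 N
tau_max = 1.5 * V / A = 1.5 * 77000.0 / 36168
= 3.1934 MPa

3.1934 MPa


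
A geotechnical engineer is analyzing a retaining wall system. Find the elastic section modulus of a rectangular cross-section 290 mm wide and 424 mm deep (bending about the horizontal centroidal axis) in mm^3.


S = b * h^2 / 6
= 290 * 424^2 / 6
= 290 * 179776 / 6
= 8689173.33 mm^3

8689173.33 mm^3


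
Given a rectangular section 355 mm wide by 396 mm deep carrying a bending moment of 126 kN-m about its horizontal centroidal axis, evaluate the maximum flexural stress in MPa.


I = b * h^3 / 12 = 355 * 396^3 / 12 = 1837099440.0 mm^4
y = h / 2 = 396 / 2 = 198.0 mm
M = 126 kN-m = 126000000.0 N-mm
sigma = M * y / I = 126000000.0 * 198.0 / 1837099440.0
= 13.58 MPa

13.58 MPa


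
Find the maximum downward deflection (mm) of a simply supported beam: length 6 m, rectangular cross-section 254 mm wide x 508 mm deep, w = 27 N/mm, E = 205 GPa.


I = 254 * 508^3 / 12 = 2774876170.67 mm^4
L = 6000.0 mm, w = 27 N/mm, E = 205000.0 MPa
delta = 5 * w * L^4 / (384 * E * I)
= 5 * 27 * 6000.0^4 / (384 * 205000.0 * 2774876170.67)
= 0.801 mm

0.801 mm


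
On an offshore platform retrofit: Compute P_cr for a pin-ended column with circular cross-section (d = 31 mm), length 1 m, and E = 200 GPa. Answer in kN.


I = pi * d^4 / 64 = 45333.23 mm^4
L = 1000.0 mm
P_cr = pi^2 * E * I / L^2
= 9.8696 * 200000.0 * 45333.23 / 1000.0^2
= 89484.21 N = 89.4842 kN

89.4842 kN


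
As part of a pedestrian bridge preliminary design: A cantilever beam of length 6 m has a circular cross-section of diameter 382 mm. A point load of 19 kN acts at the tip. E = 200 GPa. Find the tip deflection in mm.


I = pi * d^4 / 64 = pi * 382^4 / 64 = 1045257639.46 mm^4
L = 6000.0 mm, P = 19000.0 N, E = 200000.0 MPa
delta = P * L^3 / (3 * E * I)
= 19000.0 * 6000.0^3 / (3 * 200000.0 * 1045257639.46)
= 6.5438 mm

6.5438 mm


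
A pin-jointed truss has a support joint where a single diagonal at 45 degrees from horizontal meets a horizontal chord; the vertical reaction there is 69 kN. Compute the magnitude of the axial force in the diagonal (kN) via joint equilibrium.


At the joint, only the diagonal has a vertical component, so vertical equilibrium gives:
F * sin(45) = 69
F = 69 / sin(45)
= 69 / 0.707107
= 97.58 kN

97.58 kN


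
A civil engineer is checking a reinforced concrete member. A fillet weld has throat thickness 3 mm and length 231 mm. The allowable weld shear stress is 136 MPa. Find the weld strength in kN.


Strength = throat * length * allowable stress
= 3 * 231 * 136 N
= 94248 N
= 94.25 kN

94.25 kN


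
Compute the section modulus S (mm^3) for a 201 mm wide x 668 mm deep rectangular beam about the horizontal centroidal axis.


S = b * h^2 / 6
= 201 * 668^2 / 6
= 201 * 446224 / 6
= 14948504.0 mm^3

14948504.0 mm^3


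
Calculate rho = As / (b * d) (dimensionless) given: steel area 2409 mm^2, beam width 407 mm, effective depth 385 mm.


rho = As / (b * d)
= 2409 / (407 * 385)
= 2409 / 156695
= 0.015374 (dimensionless)

0.015374 (dimensionless)


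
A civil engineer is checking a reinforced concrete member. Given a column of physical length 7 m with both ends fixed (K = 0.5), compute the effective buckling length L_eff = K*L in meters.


L_eff = K * L
= 0.5 * 7
= 3.5 m

3.5 m


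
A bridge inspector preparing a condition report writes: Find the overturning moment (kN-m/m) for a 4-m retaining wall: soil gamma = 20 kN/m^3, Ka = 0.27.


Pa = 0.5 * Ka * gamma * H^2
= 0.5 * 0.27 * 20 * 4^2
= 43.2 kN/m
Arm = H / 3 = 4 / 3 = 1.3333 m
Mo = Pa * arm = Pa * H / 3 = 43.2 * 4 / 3 = 57.6 kN-m/m

57.6 kN-m/m


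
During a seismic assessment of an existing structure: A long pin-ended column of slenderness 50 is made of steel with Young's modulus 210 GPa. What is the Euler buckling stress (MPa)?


sigma_cr = pi^2 * E / lambda^2
= 9.8696 * 210000.0 / 50^2
= 9.8696 * 210000.0 / 2500
= 829.0468 MPa

829.0468 MPa


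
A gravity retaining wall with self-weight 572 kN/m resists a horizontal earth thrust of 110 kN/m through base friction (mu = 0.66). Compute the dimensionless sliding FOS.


Resisting force = mu * W = 0.66 * 572 = 377.52 kN/m
FOS = Resisting / Driving = 377.52 / 110
= 3.432 (dimensionless)

3.432 (dimensionless)


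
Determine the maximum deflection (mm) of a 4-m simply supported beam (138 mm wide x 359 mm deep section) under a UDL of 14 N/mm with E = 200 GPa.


I = 138 * 359^3 / 12 = 532085208.5 mm^4
L = 4000.0 mm, w = 14 N/mm, E = 200000.0 MPa
delta = 5 * w * L^4 / (384 * E * I)
= 5 * 14 * 4000.0^4 / (384 * 200000.0 * 532085208.5)
= 0.4385 mm

0.4385 mm


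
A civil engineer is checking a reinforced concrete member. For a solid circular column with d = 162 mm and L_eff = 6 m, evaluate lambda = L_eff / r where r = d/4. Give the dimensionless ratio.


Radius of gyration r = d / 4 = 162 / 4 = 40.5 mm
L_eff = 6000.0 mm
Slenderness ratio = L / r = 6000.0 / 40.5 = 148.15 (dimensionless)

148.15 (dimensionless)


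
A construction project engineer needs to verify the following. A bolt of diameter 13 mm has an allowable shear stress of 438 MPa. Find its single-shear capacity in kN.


A = pi * d^2 / 4 = pi * 13^2 / 4 = 132.7323 mm^2
V = f_v * A / 1000 = 438 * 132.7323 / 1000
= 58.1367 kN

58.1367 kN


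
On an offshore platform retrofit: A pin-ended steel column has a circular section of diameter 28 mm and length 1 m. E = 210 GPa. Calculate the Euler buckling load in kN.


I = pi * d^4 / 64 = 30171.86 mm^4
L = 1000.0 mm
P_cr = pi^2 * E * I / L^2
= 9.8696 * 210000.0 * 30171.86 / 1000.0^2
= 62534.7 N = 62.5347 kN

62.5347 kN


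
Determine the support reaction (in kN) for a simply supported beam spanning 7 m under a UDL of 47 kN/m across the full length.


Total load = w * L = 47 * 7 = 329 kN
By symmetry, each reaction R = total / 2 = 329 / 2 = 164.5 kN

164.5 kN


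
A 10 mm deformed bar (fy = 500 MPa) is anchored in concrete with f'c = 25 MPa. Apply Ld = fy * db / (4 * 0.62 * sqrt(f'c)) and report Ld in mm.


Ld = (fy * db) / (4 * 0.62 * sqrt(f'c))
= (500 * 10) / (4 * 0.62 * sqrt(25))
= 5000 / 12.4
= 403.23 mm

403.23 mm


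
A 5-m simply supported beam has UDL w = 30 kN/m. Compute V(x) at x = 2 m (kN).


R_A = w * L / 2 = 30 * 5 / 2 = 75.0 kN
V(x) = R_A - w * x = 75.0 - 30 * 2
= 15.0 kN

15.0 kN


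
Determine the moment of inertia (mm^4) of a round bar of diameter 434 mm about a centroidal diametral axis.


r = d / 2 = 434 / 2 = 217.0 mm
I = pi * r^4 / 4 = pi * 217.0^4 / 4
= 1741521405.12 mm^4

1741521405.12 mm^4


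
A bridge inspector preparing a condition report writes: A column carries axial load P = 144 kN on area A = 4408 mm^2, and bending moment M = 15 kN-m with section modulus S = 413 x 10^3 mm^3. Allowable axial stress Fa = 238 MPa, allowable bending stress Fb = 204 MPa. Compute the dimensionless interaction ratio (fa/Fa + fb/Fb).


f_a = P / A = 144000.0 / 4408 = 32.6679 MPa
f_b = M / S = 15000000.0 / 413000.0 = 36.3196 MPa
Ratio = f_a / Fa + f_b / Fb
= 32.6679 / 238 + 36.3196 / 204
= 0.3153 (dimensionless)

0.3153 (dimensionless)


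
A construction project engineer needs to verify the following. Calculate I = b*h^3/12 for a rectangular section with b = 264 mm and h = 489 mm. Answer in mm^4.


I = b * h^3 / 12
= 264 * 489^3 / 12
= 264 * 116930169 / 12
= 2572463718.0 mm^4

2572463718.0 mm^4


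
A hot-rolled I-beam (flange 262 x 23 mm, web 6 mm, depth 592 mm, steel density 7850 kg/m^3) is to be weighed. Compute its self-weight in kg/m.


A_flanges = 2 * 262 * 23 = 12052 mm^2
A_web = (592 - 2 * 23) * 6 = 3276 mm^2
A_total = 12052 + 3276 = 15328 mm^2 = 0.015328 m^2
Weight = rho * A = 7850 * 0.015328 = 120.3248 kg/m

120.3248 kg/m


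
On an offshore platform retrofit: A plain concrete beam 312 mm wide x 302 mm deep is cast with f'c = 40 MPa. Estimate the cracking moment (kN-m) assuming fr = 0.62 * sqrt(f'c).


fr = 0.62 * sqrt(40) = 0.62 * 6.3246 = 3.9212 MPa
I = 312 * 302^3 / 12 = 716133808.0 mm^4
y_t = 151.0 mm
M_cr = fr * I / y_t = 3.9212 * 716133808.0 / 151.0 N-mm
= 18.5968 kN-m

18.5968 kN-m


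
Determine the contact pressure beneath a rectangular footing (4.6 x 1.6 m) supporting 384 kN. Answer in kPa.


A = 4.6 * 1.6 = 7.36 m^2
q = P / A = 384 / 7.36
= 52.1739 kPa

52.1739 kPa


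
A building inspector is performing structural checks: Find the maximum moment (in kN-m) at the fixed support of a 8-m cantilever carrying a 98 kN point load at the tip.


For a cantilever with a point load at the free end:
M_max = P * L = 98 * 8 = 784 kN-m

784 kN-m


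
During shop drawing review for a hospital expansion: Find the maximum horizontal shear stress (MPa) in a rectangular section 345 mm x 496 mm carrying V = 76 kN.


A = b * h = 345 * 496 = 171120 mm^2
V = 76 kN = 76000.0 N
tau_max = 1.5 * V / A = 1.5 * 76000.0 / 171120
= 0.6662 MPa

0.6662 MPa


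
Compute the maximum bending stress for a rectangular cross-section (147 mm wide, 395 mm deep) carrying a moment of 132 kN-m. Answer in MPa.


I = b * h^3 / 12 = 147 * 395^3 / 12 = 754965968.75 mm^4
y = h / 2 = 395 / 2 = 197.5 mm
M = 132 kN-m = 132000000.0 N-mm
sigma = M * y / I = 132000000.0 * 197.5 / 754965968.75
= 34.53 MPa

34.53 MPa


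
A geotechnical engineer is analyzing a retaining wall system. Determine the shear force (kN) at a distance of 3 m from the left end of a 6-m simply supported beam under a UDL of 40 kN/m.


R_A = w * L / 2 = 40 * 6 / 2 = 120.0 kN
V(x) = R_A - w * x = 120.0 - 40 * 3
= 0.0 kN

0.0 kN


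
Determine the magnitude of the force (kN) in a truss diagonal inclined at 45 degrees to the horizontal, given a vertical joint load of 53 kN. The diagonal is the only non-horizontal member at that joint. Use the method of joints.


At the joint, only the diagonal has a vertical component, so vertical equilibrium gives:
F * sin(45) = 53
F = 53 / sin(45)
= 53 / 0.707107
= 74.95 kN

74.95 kN


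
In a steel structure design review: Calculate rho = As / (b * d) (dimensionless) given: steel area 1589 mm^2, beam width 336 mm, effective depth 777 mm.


rho = As / (b * d)
= 1589 / (336 * 777)
= 1589 / 261072
= 0.006086 (dimensionless)

0.006086 (dimensionless)


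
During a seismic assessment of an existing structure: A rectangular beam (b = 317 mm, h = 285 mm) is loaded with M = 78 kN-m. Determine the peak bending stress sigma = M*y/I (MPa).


I = b * h^3 / 12 = 317 * 285^3 / 12 = 611522718.75 mm^4
y = h / 2 = 285 / 2 = 142.5 mm
M = 78 kN-m = 78000000.0 N-mm
sigma = M * y / I = 78000000.0 * 142.5 / 611522718.75
= 18.18 MPa

18.18 MPa


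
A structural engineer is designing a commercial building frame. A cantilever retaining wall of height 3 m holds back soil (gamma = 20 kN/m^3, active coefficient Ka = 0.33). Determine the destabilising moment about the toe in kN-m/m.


Pa = 0.5 * Ka * gamma * H^2
= 0.5 * 0.33 * 20 * 3^2
= 29.7 kN/m
Arm = H / 3 = 3 / 3 = 1.0 m
Mo = Pa * arm = Pa * H / 3 = 29.7 * 3 / 3 = 29.7 kN-m/m

29.7 kN-m/m


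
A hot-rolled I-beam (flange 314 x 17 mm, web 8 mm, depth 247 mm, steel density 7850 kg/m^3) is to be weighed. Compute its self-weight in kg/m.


A_flanges = 2 * 314 * 17 = 10676 mm^2
A_web = (247 - 2 * 17) * 8 = 1704 mm^2
A_total = 10676 + 1704 = 12380 mm^2 = 0.012380 m^2
Weight = rho * A = 7850 * 0.012380 = 97.183 kg/m

97.183 kg/m


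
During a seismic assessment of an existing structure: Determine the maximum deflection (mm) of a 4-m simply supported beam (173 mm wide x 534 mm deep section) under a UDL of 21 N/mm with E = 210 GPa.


I = 173 * 534^3 / 12 = 2195273466.0 mm^4
L = 4000.0 mm, w = 21 N/mm, E = 210000.0 MPa
delta = 5 * w * L^4 / (384 * E * I)
= 5 * 21 * 4000.0^4 / (384 * 210000.0 * 2195273466.0)
= 0.1518 mm

0.1518 mm


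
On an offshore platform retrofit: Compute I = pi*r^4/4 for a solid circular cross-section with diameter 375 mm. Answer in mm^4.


r = d / 2 = 375 / 2 = 187.5 mm
I = pi * r^4 / 4 = pi * 187.5^4 / 4
= 970722217.33 mm^4

970722217.33 mm^4


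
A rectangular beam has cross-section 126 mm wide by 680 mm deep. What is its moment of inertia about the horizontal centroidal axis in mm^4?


I = b * h^3 / 12
= 126 * 680^3 / 12
= 126 * 314432000 / 12
= 3301536000.0 mm^4

3301536000.0 mm^4


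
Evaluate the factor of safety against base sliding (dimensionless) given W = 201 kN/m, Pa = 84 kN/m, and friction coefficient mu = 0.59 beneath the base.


Resisting force = mu * W = 0.59 * 201 = 118.59 kN/m
FOS = Resisting / Driving = 118.59 / 84
= 1.4118 (dimensionless)

1.4118 (dimensionless)


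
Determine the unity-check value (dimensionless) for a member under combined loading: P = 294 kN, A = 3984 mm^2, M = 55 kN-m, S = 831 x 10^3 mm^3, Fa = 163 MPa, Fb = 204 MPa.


f_a = P / A = 294000.0 / 3984 = 73.7952 MPa
f_b = M / S = 55000000.0 / 831000.0 = 66.1853 MPa
Ratio = f_a / Fa + f_b / Fb
= 73.7952 / 163 + 66.1853 / 204
= 0.7772 (dimensionless)

0.7772 (dimensionless)


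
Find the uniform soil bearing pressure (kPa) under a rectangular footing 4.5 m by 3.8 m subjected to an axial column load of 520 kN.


A = 4.5 * 3.8 = 17.1 m^2
q = P / A = 520 / 17.1
= 30.4094 kPa

30.4094 kPa


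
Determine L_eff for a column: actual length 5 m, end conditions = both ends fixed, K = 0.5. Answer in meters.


L_eff = K * L
= 0.5 * 5
= 2.5 m

2.5 m


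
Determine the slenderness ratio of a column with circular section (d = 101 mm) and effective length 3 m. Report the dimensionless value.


Radius of gyration r = d / 4 = 101 / 4 = 25.25 mm
L_eff = 3000.0 mm
Slenderness ratio = L / r = 3000.0 / 25.25 = 118.81 (dimensionless)

118.81 (dimensionless)


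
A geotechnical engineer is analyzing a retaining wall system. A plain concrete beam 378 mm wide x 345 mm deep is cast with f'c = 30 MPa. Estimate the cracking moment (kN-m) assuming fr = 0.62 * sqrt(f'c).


fr = 0.62 * sqrt(30) = 0.62 * 5.4772 = 3.3959 MPa
I = 378 * 345^3 / 12 = 1293504187.5 mm^4
y_t = 172.5 mm
M_cr = fr * I / y_t = 3.3959 * 1293504187.5 / 172.5 N-mm
= 25.4643 kN-m

25.4643 kN-m


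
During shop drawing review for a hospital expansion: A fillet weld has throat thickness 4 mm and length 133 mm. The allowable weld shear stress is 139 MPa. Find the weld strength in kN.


Strength = throat * length * allowable stress
= 4 * 133 * 139 N
= 73948 N
= 73.95 kN

73.95 kN


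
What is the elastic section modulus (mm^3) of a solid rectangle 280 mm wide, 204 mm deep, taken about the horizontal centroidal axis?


S = b * h^2 / 6
= 280 * 204^2 / 6
= 280 * 41616 / 6
= 1942080.0 mm^3

1942080.0 mm^3


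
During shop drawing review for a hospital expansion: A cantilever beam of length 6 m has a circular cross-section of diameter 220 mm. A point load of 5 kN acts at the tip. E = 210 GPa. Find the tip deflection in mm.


I = pi * d^4 / 64 = pi * 220^4 / 64 = 114990145.1 mm^4
L = 6000.0 mm, P = 5000.0 N, E = 210000.0 MPa
delta = P * L^3 / (3 * E * I)
= 5000.0 * 6000.0^3 / (3 * 210000.0 * 114990145.1)
= 14.9081 mm

14.9081 mm


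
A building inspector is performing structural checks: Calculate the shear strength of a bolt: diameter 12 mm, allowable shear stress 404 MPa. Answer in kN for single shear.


A = pi * d^2 / 4 = pi * 12^2 / 4 = 113.0973 mm^2
V = f_v * A / 1000 = 404 * 113.0973 / 1000
= 45.6913 kN

45.6913 kN


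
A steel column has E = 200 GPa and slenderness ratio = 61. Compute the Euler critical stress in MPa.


sigma_cr = pi^2 * E / lambda^2
= 9.8696 * 200000.0 / 61^2
= 9.8696 * 200000.0 / 3721
= 530.4813 MPa

530.4813 MPa


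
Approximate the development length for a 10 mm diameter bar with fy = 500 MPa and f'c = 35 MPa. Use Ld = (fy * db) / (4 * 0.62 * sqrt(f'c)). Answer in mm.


Ld = (fy * db) / (4 * 0.62 * sqrt(f'c))
= (500 * 10) / (4 * 0.62 * sqrt(35))
= 5000 / 14.6719
= 340.79 mm

340.79 mm


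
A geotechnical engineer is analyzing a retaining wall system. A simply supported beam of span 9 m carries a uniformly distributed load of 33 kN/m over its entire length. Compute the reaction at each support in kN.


Total load = w * L = 33 * 9 = 297 kN
By symmetry, each reaction R = total / 2 = 297 / 2 = 148.5 kN

148.5 kN


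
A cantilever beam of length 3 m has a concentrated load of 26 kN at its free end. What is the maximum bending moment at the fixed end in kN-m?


For a cantilever with a point load at the free end:
M_max = P * L = 26 * 3 = 78 kN-m

78 kN-m


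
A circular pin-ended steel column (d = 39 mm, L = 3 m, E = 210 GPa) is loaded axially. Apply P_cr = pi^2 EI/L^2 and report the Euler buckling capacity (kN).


I = pi * d^4 / 64 = 113560.77 mm^4
L = 3000.0 mm
P_cr = pi^2 * E * I / L^2
= 9.8696 * 210000.0 * 113560.77 / 3000.0^2
= 26152.0 N = 26.152 kN

26.152 kN


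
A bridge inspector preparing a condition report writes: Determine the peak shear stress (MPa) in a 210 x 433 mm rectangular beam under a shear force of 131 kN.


A = b * h = 210 * 433 = 90930 mm^2
V = 131 kN = 131000.0 N
tau_max = 1.5 * V / A = 1.5 * 131000.0 / 90930
= 2.161 MPa

2.161 MPa
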